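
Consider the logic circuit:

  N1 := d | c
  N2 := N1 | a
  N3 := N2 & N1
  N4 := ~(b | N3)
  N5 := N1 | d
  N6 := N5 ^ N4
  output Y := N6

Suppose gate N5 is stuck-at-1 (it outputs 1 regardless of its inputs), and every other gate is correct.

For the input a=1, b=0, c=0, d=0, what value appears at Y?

0

Propagate with N5 forced: N1=0, N2=1, N3=0, N4=1, N5=1 [stuck-at-1], N6=0.
So Y = 0. (Without the fault it would be 1.)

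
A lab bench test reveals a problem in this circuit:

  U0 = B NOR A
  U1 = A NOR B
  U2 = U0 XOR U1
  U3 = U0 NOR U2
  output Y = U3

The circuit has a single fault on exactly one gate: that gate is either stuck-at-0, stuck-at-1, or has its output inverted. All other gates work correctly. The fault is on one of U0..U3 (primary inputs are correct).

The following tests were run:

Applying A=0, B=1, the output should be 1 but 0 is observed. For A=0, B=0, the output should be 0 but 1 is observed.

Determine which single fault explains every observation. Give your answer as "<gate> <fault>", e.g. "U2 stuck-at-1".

U3 inverted output

Fault-free values for test 1 (A=0, B=1): U0=0, U1=0, U2=0, U3=1, giving Y=1. Observed 0.
Test 1: faults giving observed 0 are {U0 stuck-at-1, U0 inverted output, U1 stuck-at-1, U1 inverted output, U2 stuck-at-1, U2 inverted output, U3 stuck-at-0, U3 inverted output}.
Test 2 (A=0, B=0): fault-free U0=1, U1=1, U2=0, U3=0 → 0; observed 1. Eliminates U0 stuck-at-1, U0 inverted output, U1 stuck-at-1, U1 inverted output, U2 stuck-at-1, U2 inverted output, U3 stuck-at-0.
Only U3 inverted output is consistent with every test.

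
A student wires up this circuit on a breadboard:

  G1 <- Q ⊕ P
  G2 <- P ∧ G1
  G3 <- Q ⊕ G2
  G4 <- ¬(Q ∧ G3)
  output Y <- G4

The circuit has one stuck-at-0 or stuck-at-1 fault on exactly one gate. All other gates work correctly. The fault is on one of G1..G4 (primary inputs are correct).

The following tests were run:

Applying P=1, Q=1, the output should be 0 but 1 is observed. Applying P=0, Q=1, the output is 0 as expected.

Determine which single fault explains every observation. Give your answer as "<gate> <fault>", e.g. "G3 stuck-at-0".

G1 stuck-at-1

Fault-free values for test 1 (P=1, Q=1): G1=0, G2=0, G3=1, G4=0, giving Y=0. Observed 1.
Test 1: faults giving observed 1 are {G1 stuck-at-1, G2 stuck-at-1, G3 stuck-at-0, G4 stuck-at-1}.
Test 2 (P=0, Q=1): fault-free G1=1, G2=0, G3=1, G4=0 → 0; observed 0. Eliminates G2 stuck-at-1, G3 stuck-at-0, G4 stuck-at-1.
Only G1 stuck-at-1 is consistent with every test.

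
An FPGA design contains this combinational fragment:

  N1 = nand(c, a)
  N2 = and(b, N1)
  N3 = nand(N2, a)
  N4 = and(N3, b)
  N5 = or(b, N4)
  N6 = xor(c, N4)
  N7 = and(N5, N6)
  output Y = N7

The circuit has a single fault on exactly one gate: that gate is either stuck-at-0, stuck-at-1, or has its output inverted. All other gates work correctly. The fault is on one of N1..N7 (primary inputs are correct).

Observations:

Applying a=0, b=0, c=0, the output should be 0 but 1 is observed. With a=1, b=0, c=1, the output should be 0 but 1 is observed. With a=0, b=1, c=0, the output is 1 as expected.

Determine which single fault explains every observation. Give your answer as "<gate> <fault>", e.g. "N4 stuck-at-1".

Fault-free values for test 1 (a=0, b=0, c=0): N1=1, N2=0, N3=1, N4=0, N5=0, N6=0, N7=0, giving Y=0. Observed 1.
Test 1: faults giving observed 1 are {N4 stuck-at-1, N4 inverted output, N7 stuck-at-1, N7 inverted output}.
Test 2 (a=1, b=0, c=1): fault-free N1=0, N2=0, N3=1, N4=0, N5=0, N6=1, N7=0 → 0; observed 1. Eliminates N4 stuck-at-1, N4 inverted output.
Test 3 (a=0, b=1, c=0): fault-free N1=1, N2=1, N3=1, N4=1, N5=1, N6=1, N7=1 → 1; observed 1. Eliminates N7 inverted output.
Only N7 stuck-at-1 is consistent with every test.

N7 stuck-at-1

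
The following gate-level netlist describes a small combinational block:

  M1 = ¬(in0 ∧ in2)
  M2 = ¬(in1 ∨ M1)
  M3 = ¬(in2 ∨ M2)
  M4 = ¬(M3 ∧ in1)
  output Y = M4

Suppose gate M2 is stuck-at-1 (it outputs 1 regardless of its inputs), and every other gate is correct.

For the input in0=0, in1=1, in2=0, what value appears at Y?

1

Propagate with M2 forced: M1=1, M2=1 [stuck-at-1], M3=0, M4=1.
So Y = 1. (Without the fault it would be 0.)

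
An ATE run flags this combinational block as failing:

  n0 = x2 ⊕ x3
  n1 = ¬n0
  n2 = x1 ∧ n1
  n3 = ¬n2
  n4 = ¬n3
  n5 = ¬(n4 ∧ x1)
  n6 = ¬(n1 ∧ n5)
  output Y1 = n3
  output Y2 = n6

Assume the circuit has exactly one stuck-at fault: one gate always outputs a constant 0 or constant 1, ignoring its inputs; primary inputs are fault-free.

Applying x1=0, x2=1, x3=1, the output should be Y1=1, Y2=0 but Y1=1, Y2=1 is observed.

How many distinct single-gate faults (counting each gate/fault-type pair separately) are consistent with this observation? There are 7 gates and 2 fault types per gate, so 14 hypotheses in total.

4

Fault-free: n0=0, n1=1, n2=0, n3=1, n4=0, n5=1, n6=0 → Y1=1, Y2=0. Observed Y1=1, Y2=1.
  n0 stuck-at-0: output Y1=1, Y2=0 ✗
  n0 stuck-at-1: output Y1=1, Y2=1 ✓
  n1 stuck-at-0: output Y1=1, Y2=1 ✓
  n1 stuck-at-1: output Y1=1, Y2=0 ✗
  n2 stuck-at-0: output Y1=1, Y2=0 ✗
  n2 stuck-at-1: output Y1=0, Y2=0 ✗
  n3 stuck-at-0: output Y1=0, Y2=0 ✗
  n3 stuck-at-1: output Y1=1, Y2=0 ✗
  n4 stuck-at-0: output Y1=1, Y2=0 ✗
  n4 stuck-at-1: output Y1=1, Y2=0 ✗
  n5 stuck-at-0: output Y1=1, Y2=1 ✓
  n5 stuck-at-1: output Y1=1, Y2=0 ✗
  n6 stuck-at-0: output Y1=1, Y2=0 ✗
  n6 stuck-at-1: output Y1=1, Y2=1 ✓
Consistent faults: {n0 stuck-at-1, n1 stuck-at-0, n5 stuck-at-0, n6 stuck-at-1} — 4 in all.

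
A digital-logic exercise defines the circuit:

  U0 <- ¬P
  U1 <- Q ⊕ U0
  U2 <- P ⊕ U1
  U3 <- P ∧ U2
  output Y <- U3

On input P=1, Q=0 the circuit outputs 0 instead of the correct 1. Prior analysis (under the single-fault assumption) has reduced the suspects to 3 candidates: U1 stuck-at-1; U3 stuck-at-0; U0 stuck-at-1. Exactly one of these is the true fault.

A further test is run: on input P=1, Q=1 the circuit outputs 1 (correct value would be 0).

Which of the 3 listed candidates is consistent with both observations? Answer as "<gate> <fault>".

Evaluate each candidate on input P=1, Q=1:
  U1 stuck-at-1: U0=0, U1=1 [stuck-at-1], U2=0, U3=0 → 0 — eliminated
  U3 stuck-at-0: U0=0, U1=1, U2=0, U3=0 [stuck-at-0] → 0 — eliminated
  U0 stuck-at-1: U0=1 [stuck-at-1], U1=0, U2=1, U3=1 → 1 — matches
Only U0 stuck-at-1 reproduces the observed 1.

U0 stuck-at-1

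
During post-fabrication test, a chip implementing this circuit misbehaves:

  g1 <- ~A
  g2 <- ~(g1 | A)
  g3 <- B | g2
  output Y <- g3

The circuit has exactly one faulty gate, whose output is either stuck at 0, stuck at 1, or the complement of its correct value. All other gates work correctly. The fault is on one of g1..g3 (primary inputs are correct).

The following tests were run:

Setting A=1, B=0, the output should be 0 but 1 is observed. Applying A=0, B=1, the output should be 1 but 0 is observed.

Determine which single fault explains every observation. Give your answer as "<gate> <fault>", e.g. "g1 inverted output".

Fault-free values for test 1 (A=1, B=0): g1=0, g2=0, g3=0, giving Y=0. Observed 1.
Test 1: faults giving observed 1 are {g2 stuck-at-1, g2 inverted output, g3 stuck-at-1, g3 inverted output}.
Test 2 (A=0, B=1): fault-free g1=1, g2=0, g3=1 → 1; observed 0. Eliminates g2 stuck-at-1, g2 inverted output, g3 stuck-at-1.
Only g3 inverted output is consistent with every test.

g3 inverted output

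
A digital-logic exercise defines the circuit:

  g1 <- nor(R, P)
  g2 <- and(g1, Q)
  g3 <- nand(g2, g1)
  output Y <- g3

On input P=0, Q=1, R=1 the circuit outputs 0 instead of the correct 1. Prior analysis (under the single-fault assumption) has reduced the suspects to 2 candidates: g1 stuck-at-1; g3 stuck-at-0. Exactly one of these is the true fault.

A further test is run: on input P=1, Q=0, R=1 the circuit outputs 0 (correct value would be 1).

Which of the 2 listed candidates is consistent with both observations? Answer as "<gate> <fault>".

Evaluate each candidate on input P=1, Q=0, R=1:
  g1 stuck-at-1: g1=1 [stuck-at-1], g2=0, g3=1 → 1 — eliminated
  g3 stuck-at-0: g1=0, g2=0, g3=0 [stuck-at-0] → 0 — matches
Only g3 stuck-at-0 reproduces the observed 0.

g3 stuck-at-0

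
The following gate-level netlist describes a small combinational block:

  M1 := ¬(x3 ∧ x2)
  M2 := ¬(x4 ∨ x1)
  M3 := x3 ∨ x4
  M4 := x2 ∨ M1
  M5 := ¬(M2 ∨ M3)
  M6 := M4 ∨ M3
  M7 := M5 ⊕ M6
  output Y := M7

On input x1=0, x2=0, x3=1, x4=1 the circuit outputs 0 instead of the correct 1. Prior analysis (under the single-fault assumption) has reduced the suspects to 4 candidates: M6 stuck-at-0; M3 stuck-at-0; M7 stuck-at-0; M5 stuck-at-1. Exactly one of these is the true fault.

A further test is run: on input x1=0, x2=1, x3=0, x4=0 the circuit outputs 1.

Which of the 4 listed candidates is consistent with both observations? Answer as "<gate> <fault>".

Evaluate each candidate on input x1=0, x2=1, x3=0, x4=0:
  M6 stuck-at-0: M1=1, M2=1, M3=0, M4=1, M5=0, M6=0 [stuck-at-0], M7=0 → 0 — eliminated
  M3 stuck-at-0: M1=1, M2=1, M3=0 [stuck-at-0], M4=1, M5=0, M6=1, M7=1 → 1 — matches
  M7 stuck-at-0: M1=1, M2=1, M3=0, M4=1, M5=0, M6=1, M7=0 [stuck-at-0] → 0 — eliminated
  M5 stuck-at-1: M1=1, M2=1, M3=0, M4=1, M5=1 [stuck-at-1], M6=1, M7=0 → 0 — eliminated
Only M3 stuck-at-0 reproduces the observed 1.

M3 stuck-at-0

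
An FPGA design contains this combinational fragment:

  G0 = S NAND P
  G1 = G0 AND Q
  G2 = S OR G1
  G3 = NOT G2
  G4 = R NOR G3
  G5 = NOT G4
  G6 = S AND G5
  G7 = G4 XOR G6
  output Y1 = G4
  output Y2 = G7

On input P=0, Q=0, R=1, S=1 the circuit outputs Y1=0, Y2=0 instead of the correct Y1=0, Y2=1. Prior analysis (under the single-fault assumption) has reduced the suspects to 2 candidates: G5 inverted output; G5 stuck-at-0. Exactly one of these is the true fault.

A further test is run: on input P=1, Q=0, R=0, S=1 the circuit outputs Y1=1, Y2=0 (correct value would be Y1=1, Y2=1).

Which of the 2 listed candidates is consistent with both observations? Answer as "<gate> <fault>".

Evaluate each candidate on input P=1, Q=0, R=0, S=1:
  G5 inverted output: G0=0, G1=0, G2=1, G3=0, G4=1, G5=1 [inverted output], G6=1, G7=0 → Y1=1, Y2=0 — matches
  G5 stuck-at-0: G0=0, G1=0, G2=1, G3=0, G4=1, G5=0 [stuck-at-0], G6=0, G7=1 → Y1=1, Y2=1 — eliminated
Only G5 inverted output reproduces the observed Y1=1, Y2=0.

G5 inverted output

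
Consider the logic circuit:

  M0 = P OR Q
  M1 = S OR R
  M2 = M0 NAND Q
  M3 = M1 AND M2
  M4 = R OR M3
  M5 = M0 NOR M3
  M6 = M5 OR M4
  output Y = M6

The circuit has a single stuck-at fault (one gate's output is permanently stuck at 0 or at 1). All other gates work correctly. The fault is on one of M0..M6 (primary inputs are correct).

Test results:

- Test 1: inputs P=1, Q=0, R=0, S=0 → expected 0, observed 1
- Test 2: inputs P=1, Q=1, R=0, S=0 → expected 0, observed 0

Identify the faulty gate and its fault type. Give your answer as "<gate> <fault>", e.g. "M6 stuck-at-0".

Fault-free values for test 1 (P=1, Q=0, R=0, S=0): M0=1, M1=0, M2=1, M3=0, M4=0, M5=0, M6=0, giving Y=0. Observed 1.
Test 1: faults giving observed 1 are {M0 stuck-at-0, M1 stuck-at-1, M3 stuck-at-1, M4 stuck-at-1, M5 stuck-at-1, M6 stuck-at-1}.
Test 2 (P=1, Q=1, R=0, S=0): fault-free M0=1, M1=0, M2=0, M3=0, M4=0, M5=0, M6=0 → 0; observed 0. Eliminates M0 stuck-at-0, M3 stuck-at-1, M4 stuck-at-1, M5 stuck-at-1, M6 stuck-at-1.
Only M1 stuck-at-1 is consistent with every test.

M1 stuck-at-1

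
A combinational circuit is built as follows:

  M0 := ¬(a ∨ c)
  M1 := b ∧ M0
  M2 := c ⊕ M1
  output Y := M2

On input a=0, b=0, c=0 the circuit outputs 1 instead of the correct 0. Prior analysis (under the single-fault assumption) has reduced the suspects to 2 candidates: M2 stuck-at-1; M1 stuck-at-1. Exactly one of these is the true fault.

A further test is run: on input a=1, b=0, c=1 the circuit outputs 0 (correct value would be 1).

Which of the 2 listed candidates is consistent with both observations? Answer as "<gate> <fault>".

M1 stuck-at-1

Evaluate each candidate on input a=1, b=0, c=1:
  M2 stuck-at-1: M0=0, M1=0, M2=1 [stuck-at-1] → 1 — eliminated
  M1 stuck-at-1: M0=0, M1=1 [stuck-at-1], M2=0 → 0 — matches
Only M1 stuck-at-1 reproduces the observed 0.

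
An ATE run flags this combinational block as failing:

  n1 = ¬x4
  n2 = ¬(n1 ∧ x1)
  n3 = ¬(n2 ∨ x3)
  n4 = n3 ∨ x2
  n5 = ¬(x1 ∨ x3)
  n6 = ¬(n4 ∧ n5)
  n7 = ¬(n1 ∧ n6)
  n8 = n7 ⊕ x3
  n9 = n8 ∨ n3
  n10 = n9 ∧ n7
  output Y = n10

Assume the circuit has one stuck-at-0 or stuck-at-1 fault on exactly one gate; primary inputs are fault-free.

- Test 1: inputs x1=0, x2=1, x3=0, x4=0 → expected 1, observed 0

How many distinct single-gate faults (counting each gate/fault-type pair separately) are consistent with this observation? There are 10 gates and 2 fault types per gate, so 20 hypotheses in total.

Fault-free: n1=1, n2=1, n3=0, n4=1, n5=1, n6=0, n7=1, n8=1, n9=1, n10=1 → 1. Observed 0.
  n1: none of the 2 fault types match ✗
  n2: none of the 2 fault types match ✗
  n3: none of the 2 fault types match ✗
  n4: stuck-at-0 ✓; others ✗
  n5: stuck-at-0 ✓; others ✗
  n6: stuck-at-1 ✓; others ✗
  n7: stuck-at-0 ✓; others ✗
  n8: stuck-at-0 ✓; others ✗
  n9: stuck-at-0 ✓; others ✗
  n10: stuck-at-0 ✓; others ✗
Consistent faults: {n4 stuck-at-0, n5 stuck-at-0, n6 stuck-at-1, n7 stuck-at-0, n8 stuck-at-0, n9 stuck-at-0, n10 stuck-at-0} — 7 in all.

7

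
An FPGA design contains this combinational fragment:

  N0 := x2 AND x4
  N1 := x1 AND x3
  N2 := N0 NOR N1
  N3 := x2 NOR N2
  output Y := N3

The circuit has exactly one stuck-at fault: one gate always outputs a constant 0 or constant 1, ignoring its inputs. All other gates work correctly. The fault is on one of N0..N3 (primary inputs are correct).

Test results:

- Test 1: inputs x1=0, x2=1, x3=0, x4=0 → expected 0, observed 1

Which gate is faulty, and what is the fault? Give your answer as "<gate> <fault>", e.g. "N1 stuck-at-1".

Fault-free values for test 1 (x1=0, x2=1, x3=0, x4=0): N0=0, N1=0, N2=1, N3=0, giving Y=0. Observed 1.
Test 1: faults giving observed 1 are {N3 stuck-at-1}.
Only N3 stuck-at-1 is consistent with every test.

N3 stuck-at-1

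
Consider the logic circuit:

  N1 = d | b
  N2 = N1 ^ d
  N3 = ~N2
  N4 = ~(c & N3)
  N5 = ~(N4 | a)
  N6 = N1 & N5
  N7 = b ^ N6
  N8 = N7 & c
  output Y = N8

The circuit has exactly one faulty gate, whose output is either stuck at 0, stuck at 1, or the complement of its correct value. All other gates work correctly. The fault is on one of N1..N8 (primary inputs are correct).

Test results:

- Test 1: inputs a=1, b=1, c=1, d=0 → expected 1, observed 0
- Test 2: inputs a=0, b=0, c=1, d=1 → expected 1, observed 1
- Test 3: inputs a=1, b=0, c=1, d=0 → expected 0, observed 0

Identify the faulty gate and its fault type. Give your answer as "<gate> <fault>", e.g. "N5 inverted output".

N5 stuck-at-1

Fault-free values for test 1 (a=1, b=1, c=1, d=0): N1=1, N2=1, N3=0, N4=1, N5=0, N6=0, N7=1, N8=1, giving Y=1. Observed 0.
Test 1: faults giving observed 0 are {N5 stuck-at-1, N5 inverted output, N6 stuck-at-1, N6 inverted output, N7 stuck-at-0, N7 inverted output, N8 stuck-at-0, N8 inverted output}.
Test 2 (a=0, b=0, c=1, d=1): fault-free N1=1, N2=0, N3=1, N4=0, N5=1, N6=1, N7=1, N8=1 → 1; observed 1. Eliminates N5 inverted output, N6 inverted output, N7 stuck-at-0, N7 inverted output, N8 stuck-at-0, N8 inverted output.
Test 3 (a=1, b=0, c=1, d=0): fault-free N1=0, N2=0, N3=1, N4=0, N5=0, N6=0, N7=0, N8=0 → 0; observed 0. Eliminates N6 stuck-at-1.
Only N5 stuck-at-1 is consistent with every test.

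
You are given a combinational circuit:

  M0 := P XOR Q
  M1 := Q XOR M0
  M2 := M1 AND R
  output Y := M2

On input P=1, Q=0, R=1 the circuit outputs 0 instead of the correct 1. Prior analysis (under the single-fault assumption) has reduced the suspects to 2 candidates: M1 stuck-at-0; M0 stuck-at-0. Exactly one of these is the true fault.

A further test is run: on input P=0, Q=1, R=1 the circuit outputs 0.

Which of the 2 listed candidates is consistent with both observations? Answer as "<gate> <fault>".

Evaluate each candidate on input P=0, Q=1, R=1:
  M1 stuck-at-0: M0=1, M1=0 [stuck-at-0], M2=0 → 0 — matches
  M0 stuck-at-0: M0=0 [stuck-at-0], M1=1, M2=1 → 1 — eliminated
Only M1 stuck-at-0 reproduces the observed 0.

M1 stuck-at-0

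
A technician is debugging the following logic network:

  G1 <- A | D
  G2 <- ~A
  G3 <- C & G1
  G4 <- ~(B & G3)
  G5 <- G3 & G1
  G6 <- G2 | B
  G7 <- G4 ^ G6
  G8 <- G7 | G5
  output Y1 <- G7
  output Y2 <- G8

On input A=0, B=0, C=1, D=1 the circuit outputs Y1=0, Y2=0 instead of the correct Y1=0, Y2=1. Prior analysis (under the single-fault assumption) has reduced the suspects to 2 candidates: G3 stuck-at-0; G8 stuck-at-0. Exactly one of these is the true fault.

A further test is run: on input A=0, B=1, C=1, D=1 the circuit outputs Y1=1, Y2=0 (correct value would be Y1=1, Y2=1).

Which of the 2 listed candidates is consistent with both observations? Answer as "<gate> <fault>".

G8 stuck-at-0

Evaluate each candidate on input A=0, B=1, C=1, D=1:
  G3 stuck-at-0: G1=1, G2=1, G3=0 [stuck-at-0], G4=1, G5=0, G6=1, G7=0, G8=0 → Y1=0, Y2=0 — eliminated
  G8 stuck-at-0: G1=1, G2=1, G3=1, G4=0, G5=1, G6=1, G7=1, G8=0 [stuck-at-0] → Y1=1, Y2=0 — matches
Only G8 stuck-at-0 reproduces the observed Y1=1, Y2=0.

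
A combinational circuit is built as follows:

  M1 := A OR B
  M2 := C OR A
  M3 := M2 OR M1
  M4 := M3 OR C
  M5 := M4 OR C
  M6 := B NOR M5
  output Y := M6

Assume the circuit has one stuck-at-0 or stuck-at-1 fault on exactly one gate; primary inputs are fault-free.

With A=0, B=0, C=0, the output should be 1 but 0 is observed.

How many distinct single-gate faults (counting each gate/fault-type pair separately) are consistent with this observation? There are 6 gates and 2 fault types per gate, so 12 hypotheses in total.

6

Fault-free: M1=0, M2=0, M3=0, M4=0, M5=0, M6=1 → 1. Observed 0.
  M1 stuck-at-0: output 1 ✗
  M1 stuck-at-1: output 0 ✓
  M2 stuck-at-0: output 1 ✗
  M2 stuck-at-1: output 0 ✓
  M3 stuck-at-0: output 1 ✗
  M3 stuck-at-1: output 0 ✓
  M4 stuck-at-0: output 1 ✗
  M4 stuck-at-1: output 0 ✓
  M5 stuck-at-0: output 1 ✗
  M5 stuck-at-1: output 0 ✓
  M6 stuck-at-0: output 0 ✓
  M6 stuck-at-1: output 1 ✗
Consistent faults: {M1 stuck-at-1, M2 stuck-at-1, M3 stuck-at-1, M4 stuck-at-1, M5 stuck-at-1, M6 stuck-at-0} — 6 in all.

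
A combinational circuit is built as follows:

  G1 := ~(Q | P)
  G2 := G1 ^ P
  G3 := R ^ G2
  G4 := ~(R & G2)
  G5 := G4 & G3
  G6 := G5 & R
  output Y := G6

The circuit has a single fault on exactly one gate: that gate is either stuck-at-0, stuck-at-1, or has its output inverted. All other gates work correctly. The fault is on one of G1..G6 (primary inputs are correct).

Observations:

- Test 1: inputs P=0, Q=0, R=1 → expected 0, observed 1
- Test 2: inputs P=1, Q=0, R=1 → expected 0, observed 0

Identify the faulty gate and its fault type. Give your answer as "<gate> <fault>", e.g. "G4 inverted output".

Fault-free values for test 1 (P=0, Q=0, R=1): G1=1, G2=1, G3=0, G4=0, G5=0, G6=0, giving Y=0. Observed 1.
Test 1: faults giving observed 1 are {G1 stuck-at-0, G1 inverted output, G2 stuck-at-0, G2 inverted output, G5 stuck-at-1, G5 inverted output, G6 stuck-at-1, G6 inverted output}.
Test 2 (P=1, Q=0, R=1): fault-free G1=0, G2=1, G3=0, G4=0, G5=0, G6=0 → 0; observed 0. Eliminates G1 inverted output, G2 stuck-at-0, G2 inverted output, G5 stuck-at-1, G5 inverted output, G6 stuck-at-1, G6 inverted output.
Only G1 stuck-at-0 is consistent with every test.

G1 stuck-at-0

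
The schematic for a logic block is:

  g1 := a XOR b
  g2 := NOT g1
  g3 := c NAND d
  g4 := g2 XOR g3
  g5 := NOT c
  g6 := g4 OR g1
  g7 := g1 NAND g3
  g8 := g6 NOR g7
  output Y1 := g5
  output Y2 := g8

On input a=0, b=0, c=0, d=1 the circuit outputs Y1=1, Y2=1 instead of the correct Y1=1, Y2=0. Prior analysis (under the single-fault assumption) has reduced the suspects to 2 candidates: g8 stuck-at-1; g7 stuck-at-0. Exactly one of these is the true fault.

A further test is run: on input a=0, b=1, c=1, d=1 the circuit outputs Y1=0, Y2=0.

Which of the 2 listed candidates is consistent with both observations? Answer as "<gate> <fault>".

Evaluate each candidate on input a=0, b=1, c=1, d=1:
  g8 stuck-at-1: g1=1, g2=0, g3=0, g4=0, g5=0, g6=1, g7=1, g8=1 [stuck-at-1] → Y1=0, Y2=1 — eliminated
  g7 stuck-at-0: g1=1, g2=0, g3=0, g4=0, g5=0, g6=1, g7=0 [stuck-at-0], g8=0 → Y1=0, Y2=0 — matches
Only g7 stuck-at-0 reproduces the observed Y1=0, Y2=0.

g7 stuck-at-0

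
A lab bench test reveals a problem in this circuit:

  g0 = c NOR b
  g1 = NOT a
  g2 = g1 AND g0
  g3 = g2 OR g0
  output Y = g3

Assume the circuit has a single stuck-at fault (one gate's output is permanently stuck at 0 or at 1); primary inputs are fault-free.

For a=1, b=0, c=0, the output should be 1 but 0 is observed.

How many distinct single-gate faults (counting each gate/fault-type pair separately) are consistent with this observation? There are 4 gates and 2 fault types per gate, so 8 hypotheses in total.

Fault-free: g0=1, g1=0, g2=0, g3=1 → 1. Observed 0.
  g0 stuck-at-0: output 0 ✓
  g0 stuck-at-1: output 1 ✗
  g1 stuck-at-0: output 1 ✗
  g1 stuck-at-1: output 1 ✗
  g2 stuck-at-0: output 1 ✗
  g2 stuck-at-1: output 1 ✗
  g3 stuck-at-0: output 0 ✓
  g3 stuck-at-1: output 1 ✗
Consistent faults: {g0 stuck-at-0, g3 stuck-at-0} — 2 in all.

2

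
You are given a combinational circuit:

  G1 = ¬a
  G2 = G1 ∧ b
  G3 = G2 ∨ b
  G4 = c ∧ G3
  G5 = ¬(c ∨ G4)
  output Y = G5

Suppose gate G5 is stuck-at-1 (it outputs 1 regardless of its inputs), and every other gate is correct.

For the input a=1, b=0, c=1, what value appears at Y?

1

Propagate with G5 forced: G1=0, G2=0, G3=0, G4=0, G5=1 [stuck-at-1].
So Y = 1. (Without the fault it would be 0.)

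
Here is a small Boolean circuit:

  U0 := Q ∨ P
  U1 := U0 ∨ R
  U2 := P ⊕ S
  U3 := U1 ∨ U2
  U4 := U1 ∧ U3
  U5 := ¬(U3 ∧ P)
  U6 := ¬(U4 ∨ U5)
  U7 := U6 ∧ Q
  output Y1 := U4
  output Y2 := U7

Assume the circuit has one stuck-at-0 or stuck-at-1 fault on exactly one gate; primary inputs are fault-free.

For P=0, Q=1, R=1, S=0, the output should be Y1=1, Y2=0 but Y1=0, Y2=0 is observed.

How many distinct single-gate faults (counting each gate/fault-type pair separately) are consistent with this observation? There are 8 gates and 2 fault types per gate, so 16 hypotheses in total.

3

Fault-free: U0=1, U1=1, U2=0, U3=1, U4=1, U5=1, U6=0, U7=0 → Y1=1, Y2=0. Observed Y1=0, Y2=0.
  U0: none of the 2 fault types match ✗
  U1: stuck-at-0 ✓; others ✗
  U2: none of the 2 fault types match ✗
  U3: stuck-at-0 ✓; others ✗
  U4: stuck-at-0 ✓; others ✗
  U5: none of the 2 fault types match ✗
  U6: none of the 2 fault types match ✗
  U7: none of the 2 fault types match ✗
Consistent faults: {U1 stuck-at-0, U3 stuck-at-0, U4 stuck-at-0} — 3 in all.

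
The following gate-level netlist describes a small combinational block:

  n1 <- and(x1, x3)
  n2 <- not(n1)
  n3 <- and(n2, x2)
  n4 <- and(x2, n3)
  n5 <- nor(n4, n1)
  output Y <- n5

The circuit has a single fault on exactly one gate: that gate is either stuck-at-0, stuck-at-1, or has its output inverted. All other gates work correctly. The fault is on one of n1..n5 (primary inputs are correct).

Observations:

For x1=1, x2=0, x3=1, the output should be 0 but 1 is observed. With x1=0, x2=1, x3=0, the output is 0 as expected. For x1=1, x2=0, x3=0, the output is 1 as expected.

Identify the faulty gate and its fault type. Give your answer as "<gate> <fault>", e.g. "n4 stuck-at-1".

n1 stuck-at-0

Fault-free values for test 1 (x1=1, x2=0, x3=1): n1=1, n2=0, n3=0, n4=0, n5=0, giving Y=0. Observed 1.
Test 1: faults giving observed 1 are {n1 stuck-at-0, n1 inverted output, n5 stuck-at-1, n5 inverted output}.
Test 2 (x1=0, x2=1, x3=0): fault-free n1=0, n2=1, n3=1, n4=1, n5=0 → 0; observed 0. Eliminates n5 stuck-at-1, n5 inverted output.
Test 3 (x1=1, x2=0, x3=0): fault-free n1=0, n2=1, n3=0, n4=0, n5=1 → 1; observed 1. Eliminates n1 inverted output.
Only n1 stuck-at-0 is consistent with every test.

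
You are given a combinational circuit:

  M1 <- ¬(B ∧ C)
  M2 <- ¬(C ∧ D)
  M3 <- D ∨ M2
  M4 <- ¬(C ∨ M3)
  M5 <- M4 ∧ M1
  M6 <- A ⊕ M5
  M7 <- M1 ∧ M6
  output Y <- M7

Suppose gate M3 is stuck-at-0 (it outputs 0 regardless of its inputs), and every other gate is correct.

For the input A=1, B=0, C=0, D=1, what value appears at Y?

0

Propagate with M3 forced: M1=1, M2=1, M3=0 [stuck-at-0], M4=1, M5=1, M6=0, M7=0.
So Y = 0. (Without the fault it would be 1.)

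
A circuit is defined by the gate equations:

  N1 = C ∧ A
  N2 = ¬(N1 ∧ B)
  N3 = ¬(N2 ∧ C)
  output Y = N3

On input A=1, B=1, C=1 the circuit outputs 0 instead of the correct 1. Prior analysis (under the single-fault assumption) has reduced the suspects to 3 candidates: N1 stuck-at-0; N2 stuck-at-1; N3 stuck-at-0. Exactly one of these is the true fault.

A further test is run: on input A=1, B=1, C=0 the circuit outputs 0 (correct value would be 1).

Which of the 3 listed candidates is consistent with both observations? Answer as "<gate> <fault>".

Evaluate each candidate on input A=1, B=1, C=0:
  N1 stuck-at-0: N1=0 [stuck-at-0], N2=1, N3=1 → 1 — eliminated
  N2 stuck-at-1: N1=0, N2=1 [stuck-at-1], N3=1 → 1 — eliminated
  N3 stuck-at-0: N1=0, N2=1, N3=0 [stuck-at-0] → 0 — matches
Only N3 stuck-at-0 reproduces the observed 0.

N3 stuck-at-0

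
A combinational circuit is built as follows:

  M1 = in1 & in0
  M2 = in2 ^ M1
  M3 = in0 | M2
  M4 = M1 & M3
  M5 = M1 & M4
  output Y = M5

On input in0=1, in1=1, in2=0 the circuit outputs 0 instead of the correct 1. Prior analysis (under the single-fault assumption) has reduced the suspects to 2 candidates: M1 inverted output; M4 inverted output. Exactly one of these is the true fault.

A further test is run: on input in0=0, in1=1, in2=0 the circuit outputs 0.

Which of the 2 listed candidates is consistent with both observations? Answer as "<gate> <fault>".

Evaluate each candidate on input in0=0, in1=1, in2=0:
  M1 inverted output: M1=1 [inverted output], M2=1, M3=1, M4=1, M5=1 → 1 — eliminated
  M4 inverted output: M1=0, M2=0, M3=0, M4=1 [inverted output], M5=0 → 0 — matches
Only M4 inverted output reproduces the observed 0.

M4 inverted output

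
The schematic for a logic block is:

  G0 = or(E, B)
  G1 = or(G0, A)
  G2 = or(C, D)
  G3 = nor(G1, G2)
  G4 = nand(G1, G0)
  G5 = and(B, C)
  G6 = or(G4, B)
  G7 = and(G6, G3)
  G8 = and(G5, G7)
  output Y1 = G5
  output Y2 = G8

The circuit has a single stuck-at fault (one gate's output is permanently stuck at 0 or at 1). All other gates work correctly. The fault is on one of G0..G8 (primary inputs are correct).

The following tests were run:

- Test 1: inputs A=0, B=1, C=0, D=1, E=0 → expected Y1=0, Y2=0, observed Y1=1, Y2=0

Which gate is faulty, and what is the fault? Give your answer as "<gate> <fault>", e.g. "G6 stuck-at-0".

Fault-free values for test 1 (A=0, B=1, C=0, D=1, E=0): G0=1, G1=1, G2=1, G3=0, G4=0, G5=0, G6=1, G7=0, G8=0, giving Y1=0, Y2=0. Observed Y1=1, Y2=0.
Test 1: faults giving observed Y1=1, Y2=0 are {G5 stuck-at-1}.
Only G5 stuck-at-1 is consistent with every test.

G5 stuck-at-1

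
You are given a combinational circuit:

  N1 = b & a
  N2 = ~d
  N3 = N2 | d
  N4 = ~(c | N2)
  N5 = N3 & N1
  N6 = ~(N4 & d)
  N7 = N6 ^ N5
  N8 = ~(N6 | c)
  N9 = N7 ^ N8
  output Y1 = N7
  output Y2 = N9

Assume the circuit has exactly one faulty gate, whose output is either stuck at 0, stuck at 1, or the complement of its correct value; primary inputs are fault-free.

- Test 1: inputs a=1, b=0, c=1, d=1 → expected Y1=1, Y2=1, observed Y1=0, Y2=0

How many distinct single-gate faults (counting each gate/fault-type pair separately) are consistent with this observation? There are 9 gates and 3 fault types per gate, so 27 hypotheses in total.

10

Fault-free: N1=0, N2=0, N3=1, N4=0, N5=0, N6=1, N7=1, N8=0, N9=1 → Y1=1, Y2=1. Observed Y1=0, Y2=0.
  N1: stuck-at-1, inverted output ✓; others ✗
  N2: none of the 3 fault types match ✗
  N3: none of the 3 fault types match ✗
  N4: stuck-at-1, inverted output ✓; others ✗
  N5: stuck-at-1, inverted output ✓; others ✗
  N6: stuck-at-0, inverted output ✓; others ✗
  N7: stuck-at-0, inverted output ✓; others ✗
  N8: none of the 3 fault types match ✗
  N9: none of the 3 fault types match ✗
Consistent faults: {N1 stuck-at-1, N1 inverted output, N4 stuck-at-1, N4 inverted output, N5 stuck-at-1, N5 inverted output, N6 stuck-at-0, N6 inverted output, N7 stuck-at-0, N7 inverted output} — 10 in all.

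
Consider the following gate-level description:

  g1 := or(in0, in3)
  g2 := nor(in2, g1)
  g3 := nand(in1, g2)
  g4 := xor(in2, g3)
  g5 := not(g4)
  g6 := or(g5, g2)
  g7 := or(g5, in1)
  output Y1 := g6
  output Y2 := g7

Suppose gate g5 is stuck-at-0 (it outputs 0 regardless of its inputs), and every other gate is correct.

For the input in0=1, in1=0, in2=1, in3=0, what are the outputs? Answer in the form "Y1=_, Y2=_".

Y1=0, Y2=0

Propagate with g5 forced: g1=1, g2=0, g3=1, g4=0, g5=0 [stuck-at-0], g6=0, g7=0.
So the outputs are Y1=0, Y2=0. (Without the fault they would be Y1=1, Y2=1.)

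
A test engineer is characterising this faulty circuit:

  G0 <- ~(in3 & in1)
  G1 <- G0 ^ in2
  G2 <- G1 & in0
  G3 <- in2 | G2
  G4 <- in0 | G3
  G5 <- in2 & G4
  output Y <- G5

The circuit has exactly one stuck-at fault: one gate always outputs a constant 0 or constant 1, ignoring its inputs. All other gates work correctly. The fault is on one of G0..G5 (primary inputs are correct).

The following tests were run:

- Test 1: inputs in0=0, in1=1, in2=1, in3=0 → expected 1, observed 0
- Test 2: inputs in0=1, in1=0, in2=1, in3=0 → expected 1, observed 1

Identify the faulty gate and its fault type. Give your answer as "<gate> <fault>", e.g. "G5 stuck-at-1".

Fault-free values for test 1 (in0=0, in1=1, in2=1, in3=0): G0=1, G1=0, G2=0, G3=1, G4=1, G5=1, giving Y=1. Observed 0.
Test 1: faults giving observed 0 are {G3 stuck-at-0, G4 stuck-at-0, G5 stuck-at-0}.
Test 2 (in0=1, in1=0, in2=1, in3=0): fault-free G0=1, G1=0, G2=0, G3=1, G4=1, G5=1 → 1; observed 1. Eliminates G4 stuck-at-0, G5 stuck-at-0.
Only G3 stuck-at-0 is consistent with every test.

G3 stuck-at-0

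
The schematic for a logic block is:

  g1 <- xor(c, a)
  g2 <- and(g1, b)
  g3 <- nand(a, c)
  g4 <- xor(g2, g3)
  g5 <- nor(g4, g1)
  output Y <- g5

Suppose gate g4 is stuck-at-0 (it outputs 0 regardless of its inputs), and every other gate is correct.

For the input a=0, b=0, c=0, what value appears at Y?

Propagate with g4 forced: g1=0, g2=0, g3=1, g4=0 [stuck-at-0], g5=1.
So Y = 1. (Without the fault it would be 0.)

1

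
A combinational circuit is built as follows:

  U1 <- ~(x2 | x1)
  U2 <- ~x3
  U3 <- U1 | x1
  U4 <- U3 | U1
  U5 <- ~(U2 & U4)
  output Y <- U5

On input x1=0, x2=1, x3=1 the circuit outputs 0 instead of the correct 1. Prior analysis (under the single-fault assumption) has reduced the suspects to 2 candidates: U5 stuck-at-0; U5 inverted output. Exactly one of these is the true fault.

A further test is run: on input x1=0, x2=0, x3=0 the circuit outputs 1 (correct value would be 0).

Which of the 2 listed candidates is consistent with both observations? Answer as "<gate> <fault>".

U5 inverted output

Evaluate each candidate on input x1=0, x2=0, x3=0:
  U5 stuck-at-0: U1=1, U2=1, U3=1, U4=1, U5=0 [stuck-at-0] → 0 — eliminated
  U5 inverted output: U1=1, U2=1, U3=1, U4=1, U5=1 [inverted output] → 1 — matches
Only U5 inverted output reproduces the observed 1.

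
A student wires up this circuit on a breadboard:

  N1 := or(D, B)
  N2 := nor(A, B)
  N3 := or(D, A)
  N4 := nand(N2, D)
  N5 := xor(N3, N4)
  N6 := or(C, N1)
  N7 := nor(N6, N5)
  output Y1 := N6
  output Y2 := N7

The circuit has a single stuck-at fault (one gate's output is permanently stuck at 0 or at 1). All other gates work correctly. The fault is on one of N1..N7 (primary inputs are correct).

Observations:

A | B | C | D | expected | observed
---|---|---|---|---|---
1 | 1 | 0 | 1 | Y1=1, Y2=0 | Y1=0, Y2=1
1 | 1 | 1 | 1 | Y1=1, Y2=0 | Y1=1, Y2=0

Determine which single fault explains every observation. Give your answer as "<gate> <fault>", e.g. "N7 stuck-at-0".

N1 stuck-at-0

Fault-free values for test 1 (A=1, B=1, C=0, D=1): N1=1, N2=0, N3=1, N4=1, N5=0, N6=1, N7=0, giving Y1=1, Y2=0. Observed Y1=0, Y2=1.
Test 1: faults giving observed Y1=0, Y2=1 are {N1 stuck-at-0, N6 stuck-at-0}.
Test 2 (A=1, B=1, C=1, D=1): fault-free N1=1, N2=0, N3=1, N4=1, N5=0, N6=1, N7=0 → Y1=1, Y2=0; observed Y1=1, Y2=0. Eliminates N6 stuck-at-0.
Only N1 stuck-at-0 is consistent with every test.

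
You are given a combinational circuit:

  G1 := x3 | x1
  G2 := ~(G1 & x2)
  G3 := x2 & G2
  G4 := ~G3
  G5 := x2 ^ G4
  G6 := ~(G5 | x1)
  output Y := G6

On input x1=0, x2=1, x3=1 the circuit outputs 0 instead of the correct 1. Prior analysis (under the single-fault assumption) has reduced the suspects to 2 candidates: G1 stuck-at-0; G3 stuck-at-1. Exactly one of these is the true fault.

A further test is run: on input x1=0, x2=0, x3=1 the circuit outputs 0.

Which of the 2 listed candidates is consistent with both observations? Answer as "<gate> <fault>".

G1 stuck-at-0

Evaluate each candidate on input x1=0, x2=0, x3=1:
  G1 stuck-at-0: G1=0 [stuck-at-0], G2=1, G3=0, G4=1, G5=1, G6=0 → 0 — matches
  G3 stuck-at-1: G1=1, G2=1, G3=1 [stuck-at-1], G4=0, G5=0, G6=1 → 1 — eliminated
Only G1 stuck-at-0 reproduces the observed 0.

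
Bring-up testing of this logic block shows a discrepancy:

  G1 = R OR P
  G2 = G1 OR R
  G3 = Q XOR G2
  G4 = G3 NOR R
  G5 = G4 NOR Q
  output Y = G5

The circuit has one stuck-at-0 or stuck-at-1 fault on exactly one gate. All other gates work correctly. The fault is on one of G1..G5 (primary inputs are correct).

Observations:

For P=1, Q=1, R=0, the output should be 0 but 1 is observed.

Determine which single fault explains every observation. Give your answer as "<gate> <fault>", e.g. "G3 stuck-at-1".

G5 stuck-at-1

Fault-free values for test 1 (P=1, Q=1, R=0): G1=1, G2=1, G3=0, G4=1, G5=0, giving Y=0. Observed 1.
Test 1: faults giving observed 1 are {G5 stuck-at-1}.
Only G5 stuck-at-1 is consistent with every test.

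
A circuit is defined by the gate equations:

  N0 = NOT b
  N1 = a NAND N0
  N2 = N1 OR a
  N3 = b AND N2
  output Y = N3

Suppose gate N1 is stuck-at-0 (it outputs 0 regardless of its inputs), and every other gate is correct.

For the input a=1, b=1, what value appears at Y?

Propagate with N1 forced: N0=0, N1=0 [stuck-at-0], N2=1, N3=1.
So Y = 1. (Same as the fault-free value — the fault is masked on this input.)

1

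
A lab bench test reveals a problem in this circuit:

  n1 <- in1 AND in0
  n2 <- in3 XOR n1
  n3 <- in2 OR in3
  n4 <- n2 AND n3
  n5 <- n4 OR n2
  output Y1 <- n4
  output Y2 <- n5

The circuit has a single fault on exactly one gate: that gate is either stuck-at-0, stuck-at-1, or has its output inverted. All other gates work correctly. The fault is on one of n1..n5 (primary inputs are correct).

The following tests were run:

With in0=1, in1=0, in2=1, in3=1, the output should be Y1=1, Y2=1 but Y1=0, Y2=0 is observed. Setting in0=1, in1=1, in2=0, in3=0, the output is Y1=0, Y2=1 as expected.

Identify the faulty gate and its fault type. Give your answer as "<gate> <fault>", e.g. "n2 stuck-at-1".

n1 stuck-at-1

Fault-free values for test 1 (in0=1, in1=0, in2=1, in3=1): n1=0, n2=1, n3=1, n4=1, n5=1, giving Y1=1, Y2=1. Observed Y1=0, Y2=0.
Test 1: faults giving observed Y1=0, Y2=0 are {n1 stuck-at-1, n1 inverted output, n2 stuck-at-0, n2 inverted output}.
Test 2 (in0=1, in1=1, in2=0, in3=0): fault-free n1=1, n2=1, n3=0, n4=0, n5=1 → Y1=0, Y2=1; observed Y1=0, Y2=1. Eliminates n1 inverted output, n2 stuck-at-0, n2 inverted output.
Only n1 stuck-at-1 is consistent with every test.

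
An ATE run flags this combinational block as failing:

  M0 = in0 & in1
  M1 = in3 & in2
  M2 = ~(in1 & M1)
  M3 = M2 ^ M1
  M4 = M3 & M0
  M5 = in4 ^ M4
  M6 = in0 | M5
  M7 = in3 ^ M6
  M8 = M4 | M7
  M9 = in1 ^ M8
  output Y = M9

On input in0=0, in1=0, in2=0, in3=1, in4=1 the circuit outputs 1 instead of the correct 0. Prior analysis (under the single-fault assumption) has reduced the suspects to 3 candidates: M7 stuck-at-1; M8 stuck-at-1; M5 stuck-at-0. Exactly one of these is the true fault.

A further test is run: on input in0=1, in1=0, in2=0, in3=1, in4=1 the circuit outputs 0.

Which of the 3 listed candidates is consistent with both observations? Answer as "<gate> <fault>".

Evaluate each candidate on input in0=1, in1=0, in2=0, in3=1, in4=1:
  M7 stuck-at-1: M0=0, M1=0, M2=1, M3=1, M4=0, M5=1, M6=1, M7=1 [stuck-at-1], M8=1, M9=1 → 1 — eliminated
  M8 stuck-at-1: M0=0, M1=0, M2=1, M3=1, M4=0, M5=1, M6=1, M7=0, M8=1 [stuck-at-1], M9=1 → 1 — eliminated
  M5 stuck-at-0: M0=0, M1=0, M2=1, M3=1, M4=0, M5=0 [stuck-at-0], M6=1, M7=0, M8=0, M9=0 → 0 — matches
Only M5 stuck-at-0 reproduces the observed 0.

M5 stuck-at-0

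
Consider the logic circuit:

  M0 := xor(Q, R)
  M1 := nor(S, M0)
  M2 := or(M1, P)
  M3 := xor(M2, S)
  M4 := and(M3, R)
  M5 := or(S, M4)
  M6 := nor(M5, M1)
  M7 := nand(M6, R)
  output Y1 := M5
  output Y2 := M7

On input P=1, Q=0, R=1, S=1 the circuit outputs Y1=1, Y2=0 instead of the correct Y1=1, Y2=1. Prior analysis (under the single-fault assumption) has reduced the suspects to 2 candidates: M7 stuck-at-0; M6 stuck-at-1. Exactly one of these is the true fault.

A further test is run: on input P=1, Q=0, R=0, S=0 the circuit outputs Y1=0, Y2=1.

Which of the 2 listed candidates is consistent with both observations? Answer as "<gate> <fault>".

Evaluate each candidate on input P=1, Q=0, R=0, S=0:
  M7 stuck-at-0: M0=0, M1=1, M2=1, M3=1, M4=0, M5=0, M6=0, M7=0 [stuck-at-0] → Y1=0, Y2=0 — eliminated
  M6 stuck-at-1: M0=0, M1=1, M2=1, M3=1, M4=0, M5=0, M6=1 [stuck-at-1], M7=1 → Y1=0, Y2=1 — matches
Only M6 stuck-at-1 reproduces the observed Y1=0, Y2=1.

M6 stuck-at-1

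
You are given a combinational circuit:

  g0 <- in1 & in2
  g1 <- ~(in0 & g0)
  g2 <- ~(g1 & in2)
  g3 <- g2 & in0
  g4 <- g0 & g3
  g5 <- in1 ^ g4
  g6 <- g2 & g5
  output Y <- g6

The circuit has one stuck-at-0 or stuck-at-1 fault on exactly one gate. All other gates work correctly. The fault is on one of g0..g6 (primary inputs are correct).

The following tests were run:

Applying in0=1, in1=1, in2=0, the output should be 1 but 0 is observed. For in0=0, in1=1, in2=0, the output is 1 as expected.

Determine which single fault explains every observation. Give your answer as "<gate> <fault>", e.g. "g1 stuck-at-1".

Fault-free values for test 1 (in0=1, in1=1, in2=0): g0=0, g1=1, g2=1, g3=1, g4=0, g5=1, g6=1, giving Y=1. Observed 0.
Test 1: faults giving observed 0 are {g0 stuck-at-1, g2 stuck-at-0, g4 stuck-at-1, g5 stuck-at-0, g6 stuck-at-0}.
Test 2 (in0=0, in1=1, in2=0): fault-free g0=0, g1=1, g2=1, g3=0, g4=0, g5=1, g6=1 → 1; observed 1. Eliminates g2 stuck-at-0, g4 stuck-at-1, g5 stuck-at-0, g6 stuck-at-0.
Only g0 stuck-at-1 is consistent with every test.

g0 stuck-at-1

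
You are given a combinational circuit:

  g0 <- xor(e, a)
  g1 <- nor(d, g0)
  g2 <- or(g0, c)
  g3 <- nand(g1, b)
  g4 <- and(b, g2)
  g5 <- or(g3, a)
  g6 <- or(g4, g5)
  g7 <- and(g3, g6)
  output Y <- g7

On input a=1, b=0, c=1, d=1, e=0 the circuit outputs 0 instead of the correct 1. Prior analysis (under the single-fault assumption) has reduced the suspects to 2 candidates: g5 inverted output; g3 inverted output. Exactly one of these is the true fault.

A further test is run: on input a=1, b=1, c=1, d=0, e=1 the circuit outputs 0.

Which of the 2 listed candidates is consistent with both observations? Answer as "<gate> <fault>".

Evaluate each candidate on input a=1, b=1, c=1, d=0, e=1:
  g5 inverted output: g0=0, g1=1, g2=1, g3=0, g4=1, g5=0 [inverted output], g6=1, g7=0 → 0 — matches
  g3 inverted output: g0=0, g1=1, g2=1, g3=1 [inverted output], g4=1, g5=1, g6=1, g7=1 → 1 — eliminated
Only g5 inverted output reproduces the observed 0.

g5 inverted output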